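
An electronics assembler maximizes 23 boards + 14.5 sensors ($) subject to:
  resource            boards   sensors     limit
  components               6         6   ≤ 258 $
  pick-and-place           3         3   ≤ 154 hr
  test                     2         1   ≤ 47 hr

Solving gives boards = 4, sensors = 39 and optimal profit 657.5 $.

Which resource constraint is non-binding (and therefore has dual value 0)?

components: 258/258 (binding)
pick-and-place: 129/154 (slack 25)
test: 47/47 (binding)
By complementary slackness, a constraint with positive slack has shadow price 0 → pick-and-place.

pick-and-place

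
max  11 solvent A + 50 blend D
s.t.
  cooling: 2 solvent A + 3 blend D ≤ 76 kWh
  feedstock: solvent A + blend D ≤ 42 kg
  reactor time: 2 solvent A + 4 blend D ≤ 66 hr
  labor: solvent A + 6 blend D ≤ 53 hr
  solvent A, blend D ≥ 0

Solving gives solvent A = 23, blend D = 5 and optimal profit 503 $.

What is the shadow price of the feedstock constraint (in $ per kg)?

Binding: reactor time and labor. Non-binding: cooling (15 unused), feedstock (14 unused).
Since cooling, feedstock are not tight, their duals are 0.
The binding rows give the dual system: 2·y_reactor time + 1·y_labor = 11 and 4·y_reactor time + 6·y_labor = 50.
→ y_reactor time = 2 and y_labor = 7.
Shadow price of feedstock = 0.

0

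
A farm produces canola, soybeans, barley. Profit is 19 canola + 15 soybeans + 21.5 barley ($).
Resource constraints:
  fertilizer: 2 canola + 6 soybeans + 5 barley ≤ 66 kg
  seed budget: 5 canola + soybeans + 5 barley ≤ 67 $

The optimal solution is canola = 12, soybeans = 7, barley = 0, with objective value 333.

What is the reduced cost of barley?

At the optimum: fertilizer uses 66 of 66 (binding); seed budget uses 67 of 67 (binding).
From A_Bᵀ y = c: 2·y_fertilizer + 5·y_seed budget = 19; 6·y_fertilizer + 1·y_seed budget = 15.
→ y_fertilizer = 2 and y_seed budget = 3.
Reduced cost of barley: c₃ − yᵀa₃ = 21.5 − (2·5 + 3·5) = 21.5 − 25 = -3.5.

-3.5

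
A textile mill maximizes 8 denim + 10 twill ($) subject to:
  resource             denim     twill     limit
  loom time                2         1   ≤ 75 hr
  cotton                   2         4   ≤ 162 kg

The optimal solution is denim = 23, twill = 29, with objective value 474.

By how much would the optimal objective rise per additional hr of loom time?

2

Check each constraint at x*: loom time 75/75 (tight); cotton 162/162 (tight).
The binding rows give the dual system: 2·y_loom time + 2·y_cotton = 8 and 1·y_loom time + 4·y_cotton = 10.
→ y_loom time = 2 and y_cotton = 2.
Shadow price of loom time = 2.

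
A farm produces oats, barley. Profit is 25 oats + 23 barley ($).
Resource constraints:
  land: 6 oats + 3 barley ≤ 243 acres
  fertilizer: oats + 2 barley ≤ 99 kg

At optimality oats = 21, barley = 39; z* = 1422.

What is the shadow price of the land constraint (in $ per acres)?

Check each constraint at x*: land 243/243 (tight); fertilizer 99/99 (tight).
The binding rows give the dual system: 6·y_land + 1·y_fertilizer = 25 and 3·y_land + 2·y_fertilizer = 23.
→ y_land = 3 and y_fertilizer = 7.
Shadow price of land = 3.

3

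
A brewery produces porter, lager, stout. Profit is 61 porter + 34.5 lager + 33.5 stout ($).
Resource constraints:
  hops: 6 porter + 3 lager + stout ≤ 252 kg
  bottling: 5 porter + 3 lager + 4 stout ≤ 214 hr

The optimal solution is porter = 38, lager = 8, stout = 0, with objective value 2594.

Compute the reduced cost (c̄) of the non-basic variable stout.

At the optimum: hops uses 252 of 252 (binding); bottling uses 214 of 214 (binding).
The binding rows give the dual system: 6·y_hops + 5·y_bottling = 61 and 3·y_hops + 3·y_bottling = 34.5.
Solving: y_hops = 3.5, y_bottling = 8.
Reduced cost of stout: c₃ − yᵀa₃ = 33.5 − (3.5·1 + 8·4) = 33.5 − 35.5 = -2.

-2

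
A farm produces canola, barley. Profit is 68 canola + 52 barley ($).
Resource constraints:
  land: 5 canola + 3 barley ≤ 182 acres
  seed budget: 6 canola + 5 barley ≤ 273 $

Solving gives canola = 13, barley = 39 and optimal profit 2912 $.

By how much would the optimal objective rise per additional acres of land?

4

Both land and seed budget are binding at x*.
The binding rows give the dual system: 5·y_land + 6·y_seed budget = 68 and 3·y_land + 5·y_seed budget = 52.
Solving: y_land = 4, y_seed budget = 8.
Shadow price of land = 4.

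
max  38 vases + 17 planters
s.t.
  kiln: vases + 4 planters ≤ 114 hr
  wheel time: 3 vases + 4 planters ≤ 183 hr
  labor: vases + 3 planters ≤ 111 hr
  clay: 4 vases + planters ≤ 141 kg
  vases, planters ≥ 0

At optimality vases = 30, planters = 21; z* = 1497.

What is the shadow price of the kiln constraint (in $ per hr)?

Binding: kiln and clay. Non-binding: wheel time (9 unused), labor (18 unused).
By complementary slackness, y = 0 for the non-binding constraints.
Dual feasibility on the basic columns requires 1·y_kiln + 4·y_clay = 38, 4·y_kiln + 1·y_clay = 17.
→ y_kiln = 2 and y_clay = 9.
Shadow price of kiln = 2.

2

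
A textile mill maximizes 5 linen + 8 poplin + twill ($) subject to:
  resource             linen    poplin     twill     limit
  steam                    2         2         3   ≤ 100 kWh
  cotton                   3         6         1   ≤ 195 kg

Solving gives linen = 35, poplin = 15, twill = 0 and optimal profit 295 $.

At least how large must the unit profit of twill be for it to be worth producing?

4

Both steam and cotton are binding at x*.
From A_Bᵀ y = c: 2·y_steam + 3·y_cotton = 5; 2·y_steam + 6·y_cotton = 8.
Solving: y_steam = 1, y_cotton = 1.
twill enters the basis when its profit ≥ yᵀa₃ = 1·3 + 1·1 = 4.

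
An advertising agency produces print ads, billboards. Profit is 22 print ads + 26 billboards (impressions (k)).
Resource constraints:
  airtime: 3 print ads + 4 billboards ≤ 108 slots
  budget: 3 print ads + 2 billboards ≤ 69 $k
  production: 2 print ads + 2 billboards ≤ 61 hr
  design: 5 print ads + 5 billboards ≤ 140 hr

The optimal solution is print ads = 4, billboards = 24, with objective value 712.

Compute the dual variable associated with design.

2

Binding: airtime and design. Non-binding: budget (9 unused), production (5 unused).
Since budget, production are not tight, their duals are 0.
The binding rows give the dual system: 3·y_airtime + 5·y_design = 22 and 4·y_airtime + 5·y_design = 26.
→ y_airtime = 4 and y_design = 2.
Shadow price of design = 2.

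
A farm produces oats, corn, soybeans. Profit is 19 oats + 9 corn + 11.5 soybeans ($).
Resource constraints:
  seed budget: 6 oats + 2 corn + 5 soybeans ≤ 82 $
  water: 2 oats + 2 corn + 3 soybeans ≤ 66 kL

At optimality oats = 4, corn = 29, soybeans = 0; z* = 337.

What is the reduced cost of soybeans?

At the optimum: seed budget uses 82 of 82 (binding); water uses 66 of 66 (binding).
The binding rows give the dual system: 6·y_seed budget + 2·y_water = 19 and 2·y_seed budget + 2·y_water = 9.
This yields shadow prices y_seed budget = 2.5, y_water = 2.
Reduced cost of soybeans: c₃ − yᵀa₃ = 11.5 − (2.5·5 + 2·3) = 11.5 − 18.5 = -7.

-7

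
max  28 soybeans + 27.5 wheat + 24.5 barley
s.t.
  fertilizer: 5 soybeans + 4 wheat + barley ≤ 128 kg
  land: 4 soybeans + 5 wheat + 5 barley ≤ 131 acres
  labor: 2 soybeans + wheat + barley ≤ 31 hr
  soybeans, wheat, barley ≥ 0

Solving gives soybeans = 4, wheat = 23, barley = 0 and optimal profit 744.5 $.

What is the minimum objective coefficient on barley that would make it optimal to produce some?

27.5

Binding: land and labor. Non-binding: fertilizer (16 unused).
By complementary slackness, y = 0 for the non-binding constraint.
The binding rows give the dual system: 4·y_land + 2·y_labor = 28 and 5·y_land + 1·y_labor = 27.5.
Solving: y_land = 4.5, y_labor = 5.
barley enters the basis when its profit ≥ yᵀa₃ = 4.5·5 + 5·1 = 27.5.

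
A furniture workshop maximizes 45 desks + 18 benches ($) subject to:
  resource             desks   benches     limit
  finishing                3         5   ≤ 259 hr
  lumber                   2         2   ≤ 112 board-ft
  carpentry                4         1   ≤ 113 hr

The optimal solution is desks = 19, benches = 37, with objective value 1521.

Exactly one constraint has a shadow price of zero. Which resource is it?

finishing: 242/259 (slack 17)
lumber: 112/112 (binding)
carpentry: 113/113 (binding)
By complementary slackness, a constraint with positive slack has shadow price 0 → finishing.

finishing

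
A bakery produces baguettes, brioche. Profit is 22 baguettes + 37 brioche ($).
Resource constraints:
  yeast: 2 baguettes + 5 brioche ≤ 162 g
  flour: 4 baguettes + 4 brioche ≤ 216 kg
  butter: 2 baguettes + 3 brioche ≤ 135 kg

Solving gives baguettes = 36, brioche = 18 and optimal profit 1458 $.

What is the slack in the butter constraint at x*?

butter used = 2·36 + 3·18 = 126; slack = 135 − 126 = 9.

9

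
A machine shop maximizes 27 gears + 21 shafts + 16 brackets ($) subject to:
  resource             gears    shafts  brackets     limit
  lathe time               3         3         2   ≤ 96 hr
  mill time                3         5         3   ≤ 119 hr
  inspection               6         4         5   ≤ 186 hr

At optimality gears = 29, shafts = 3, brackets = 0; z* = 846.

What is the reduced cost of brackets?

Binding: lathe time and inspection. Non-binding: mill time (17 unused).
By complementary slackness, y = 0 for the non-binding constraint.
From A_Bᵀ y = c: 3·y_lathe time + 6·y_inspection = 27; 3·y_lathe time + 4·y_inspection = 21.
This yields shadow prices y_lathe time = 3, y_inspection = 3.
Reduced cost of brackets: c₃ − yᵀa₃ = 16 − (3·2 + 3·5) = 16 − 21 = -5.

-5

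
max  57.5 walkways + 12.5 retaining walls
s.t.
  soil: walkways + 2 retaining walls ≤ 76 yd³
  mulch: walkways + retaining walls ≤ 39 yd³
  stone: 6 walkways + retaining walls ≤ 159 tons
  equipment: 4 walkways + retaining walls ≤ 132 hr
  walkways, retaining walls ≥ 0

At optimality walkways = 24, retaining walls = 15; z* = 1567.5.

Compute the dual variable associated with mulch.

3.5

At the optimum: soil uses 54 of 76 (slack = 22); mulch uses 39 of 39 (binding); stone uses 159 of 159 (binding); equipment uses 111 of 132 (slack = 21).
Slack constraints have shadow price 0 (complementary slackness).
The binding rows give the dual system: 1·y_mulch + 6·y_stone = 57.5 and 1·y_mulch + 1·y_stone = 12.5.
This yields shadow prices y_mulch = 3.5, y_stone = 9.
Shadow price of mulch = 3.5.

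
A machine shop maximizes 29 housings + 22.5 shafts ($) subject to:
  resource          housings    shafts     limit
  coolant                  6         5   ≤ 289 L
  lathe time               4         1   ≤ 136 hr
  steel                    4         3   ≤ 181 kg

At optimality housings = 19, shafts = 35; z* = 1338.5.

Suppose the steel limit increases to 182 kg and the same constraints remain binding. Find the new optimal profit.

1343.5

Binding: coolant and steel. Non-binding: lathe time (25 unused).
By complementary slackness, y = 0 for the non-binding constraint.
Dual feasibility on the basic columns requires 6·y_coolant + 4·y_steel = 29, 5·y_coolant + 3·y_steel = 22.5.
This yields shadow prices y_coolant = 1.5, y_steel = 5.
Δz = y_steel·Δb = 5 × (1) = 5, so new z* = 1338.5 + 5 = 1343.5.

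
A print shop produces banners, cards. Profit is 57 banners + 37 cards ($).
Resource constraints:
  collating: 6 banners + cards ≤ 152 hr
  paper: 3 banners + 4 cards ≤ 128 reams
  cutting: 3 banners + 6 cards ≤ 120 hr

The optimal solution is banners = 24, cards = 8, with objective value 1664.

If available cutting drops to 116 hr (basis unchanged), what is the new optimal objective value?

1644

Check each constraint at x*: collating 152/152 (tight); paper 104/128 (slack 24); cutting 120/120 (tight).
Slack constraints have shadow price 0 (complementary slackness).
The binding rows give the dual system: 6·y_collating + 3·y_cutting = 57 and 1·y_collating + 6·y_cutting = 37.
This yields shadow prices y_collating = 7, y_cutting = 5.
Δz = y_cutting·Δb = 5 × (-4) = -20, so new z* = 1664 − 20 = 1644.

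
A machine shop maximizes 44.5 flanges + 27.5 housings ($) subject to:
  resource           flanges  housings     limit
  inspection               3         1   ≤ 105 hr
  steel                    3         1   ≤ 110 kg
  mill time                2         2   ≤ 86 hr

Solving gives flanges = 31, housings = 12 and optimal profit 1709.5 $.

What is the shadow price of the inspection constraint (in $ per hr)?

8.5

Check each constraint at x*: inspection 105/105 (tight); steel 105/110 (slack 5); mill time 86/86 (tight).
By complementary slackness, y = 0 for the non-binding constraint.
From A_Bᵀ y = c: 3·y_inspection + 2·y_mill time = 44.5; 1·y_inspection + 2·y_mill time = 27.5.
This yields shadow prices y_inspection = 8.5, y_mill time = 9.5.
Shadow price of inspection = 8.5.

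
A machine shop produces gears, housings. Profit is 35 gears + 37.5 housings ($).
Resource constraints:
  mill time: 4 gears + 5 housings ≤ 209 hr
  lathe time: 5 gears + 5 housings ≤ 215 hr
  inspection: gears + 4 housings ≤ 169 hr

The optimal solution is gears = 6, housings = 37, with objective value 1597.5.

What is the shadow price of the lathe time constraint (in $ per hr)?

5

At the optimum: mill time uses 209 of 209 (binding); lathe time uses 215 of 215 (binding); inspection uses 154 of 169 (slack = 15).
Since inspection is not tight, its dual is 0.
From A_Bᵀ y = c: 4·y_mill time + 5·y_lathe time = 35; 5·y_mill time + 5·y_lathe time = 37.5.
This yields shadow prices y_mill time = 2.5, y_lathe time = 5.
Shadow price of lathe time = 5.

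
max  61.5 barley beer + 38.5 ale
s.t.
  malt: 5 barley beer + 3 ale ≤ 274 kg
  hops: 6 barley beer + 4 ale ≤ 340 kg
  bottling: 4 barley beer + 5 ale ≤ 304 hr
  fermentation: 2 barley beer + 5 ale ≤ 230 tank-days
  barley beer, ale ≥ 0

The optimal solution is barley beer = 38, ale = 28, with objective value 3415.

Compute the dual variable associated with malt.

7.5

Check each constraint at x*: malt 274/274 (tight); hops 340/340 (tight); bottling 292/304 (slack 12); fermentation 216/230 (slack 14).
Since bottling, fermentation are not tight, their duals are 0.
Dual feasibility on the basic columns requires 5·y_malt + 6·y_hops = 61.5, 3·y_malt + 4·y_hops = 38.5.
This yields shadow prices y_malt = 7.5, y_hops = 4.
Shadow price of malt = 7.5.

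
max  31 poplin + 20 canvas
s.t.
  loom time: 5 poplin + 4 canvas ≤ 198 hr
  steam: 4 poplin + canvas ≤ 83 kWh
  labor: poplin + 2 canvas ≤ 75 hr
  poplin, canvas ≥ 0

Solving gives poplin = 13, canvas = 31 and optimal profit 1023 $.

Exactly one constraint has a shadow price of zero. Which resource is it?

loom time: 189/198 (slack 9)
steam: 83/83 (binding)
labor: 75/75 (binding)
By complementary slackness, a constraint with positive slack has shadow price 0 → loom time.

loom time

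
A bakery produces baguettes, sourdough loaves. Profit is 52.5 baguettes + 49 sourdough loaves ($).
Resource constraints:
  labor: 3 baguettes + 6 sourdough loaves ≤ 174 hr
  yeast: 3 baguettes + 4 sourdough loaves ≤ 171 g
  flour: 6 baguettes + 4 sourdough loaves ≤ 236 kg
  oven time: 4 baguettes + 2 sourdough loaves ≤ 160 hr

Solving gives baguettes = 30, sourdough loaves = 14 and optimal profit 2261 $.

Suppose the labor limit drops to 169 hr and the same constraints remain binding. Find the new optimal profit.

At the optimum: labor uses 174 of 174 (binding); yeast uses 146 of 171 (slack = 25); flour uses 236 of 236 (binding); oven time uses 148 of 160 (slack = 12).
Slack constraints have shadow price 0 (complementary slackness).
Dual feasibility on the basic columns requires 3·y_labor + 6·y_flour = 52.5, 6·y_labor + 4·y_flour = 49.
This yields shadow prices y_labor = 3.5, y_flour = 7.
Δz = y_labor·Δb = 3.5 × (-5) = -17.5, so new z* = 2261 − 17.5 = 2243.5.

2243.5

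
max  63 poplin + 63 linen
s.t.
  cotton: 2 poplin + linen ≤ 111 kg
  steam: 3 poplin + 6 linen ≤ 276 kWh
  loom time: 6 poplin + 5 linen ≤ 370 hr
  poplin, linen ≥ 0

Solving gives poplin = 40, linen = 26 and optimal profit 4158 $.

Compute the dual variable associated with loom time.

9

At the optimum: cotton uses 106 of 111 (slack = 5); steam uses 276 of 276 (binding); loom time uses 370 of 370 (binding).
Slack constraints have shadow price 0 (complementary slackness).
The binding rows give the dual system: 3·y_steam + 6·y_loom time = 63 and 6·y_steam + 5·y_loom time = 63.
→ y_steam = 3 and y_loom time = 9.
Shadow price of loom time = 9.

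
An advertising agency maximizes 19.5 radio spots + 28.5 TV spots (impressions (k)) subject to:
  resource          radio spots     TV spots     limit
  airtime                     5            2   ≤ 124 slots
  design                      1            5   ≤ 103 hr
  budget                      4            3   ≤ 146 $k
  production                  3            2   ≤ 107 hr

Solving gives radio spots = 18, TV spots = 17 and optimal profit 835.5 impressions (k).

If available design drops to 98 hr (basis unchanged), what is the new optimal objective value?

Check each constraint at x*: airtime 124/124 (tight); design 103/103 (tight); budget 123/146 (slack 23); production 88/107 (slack 19).
Slack constraints have shadow price 0 (complementary slackness).
The binding rows give the dual system: 5·y_airtime + 1·y_design = 19.5 and 2·y_airtime + 5·y_design = 28.5.
This yields shadow prices y_airtime = 3, y_design = 4.5.
Δz = y_design·Δb = 4.5 × (-5) = -22.5, so new z* = 835.5 − 22.5 = 813.

813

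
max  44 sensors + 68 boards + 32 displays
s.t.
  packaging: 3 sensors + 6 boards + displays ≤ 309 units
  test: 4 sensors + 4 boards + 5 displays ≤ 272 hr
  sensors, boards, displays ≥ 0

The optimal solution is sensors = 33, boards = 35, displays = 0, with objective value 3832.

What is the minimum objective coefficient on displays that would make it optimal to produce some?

At the optimum: packaging uses 309 of 309 (binding); test uses 272 of 272 (binding).
The binding rows give the dual system: 3·y_packaging + 4·y_test = 44 and 6·y_packaging + 4·y_test = 68.
Solving: y_packaging = 8, y_test = 5.
displays enters the basis when its profit ≥ yᵀa₃ = 8·1 + 5·5 = 33.

33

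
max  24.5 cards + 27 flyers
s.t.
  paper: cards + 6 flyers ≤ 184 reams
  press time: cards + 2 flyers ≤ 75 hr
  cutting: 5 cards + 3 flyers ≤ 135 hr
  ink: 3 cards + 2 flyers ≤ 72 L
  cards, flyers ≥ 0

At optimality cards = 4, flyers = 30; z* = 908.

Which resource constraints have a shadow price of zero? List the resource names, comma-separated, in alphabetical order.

paper: 184/184 (binding)
press time: 64/75 (slack 11)
cutting: 110/135 (slack 25)
ink: 72/72 (binding)
By complementary slackness, a constraint with positive slack has shadow price 0 → cutting, press time.

cutting, press time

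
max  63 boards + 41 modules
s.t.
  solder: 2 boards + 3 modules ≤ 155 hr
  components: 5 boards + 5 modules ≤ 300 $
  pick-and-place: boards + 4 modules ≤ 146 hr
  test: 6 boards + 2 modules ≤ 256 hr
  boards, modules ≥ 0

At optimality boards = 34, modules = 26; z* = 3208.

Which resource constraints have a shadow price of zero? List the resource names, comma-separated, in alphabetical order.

solder: 146/155 (slack 9)
components: 300/300 (binding)
pick-and-place: 138/146 (slack 8)
test: 256/256 (binding)
By complementary slackness, a constraint with positive slack has shadow price 0 → pick-and-place, solder.

pick-and-place, solder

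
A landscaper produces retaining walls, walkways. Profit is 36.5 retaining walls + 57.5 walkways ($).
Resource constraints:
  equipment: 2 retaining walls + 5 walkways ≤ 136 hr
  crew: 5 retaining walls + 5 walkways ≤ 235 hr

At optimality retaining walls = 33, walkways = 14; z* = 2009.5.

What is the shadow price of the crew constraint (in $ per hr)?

At the optimum: equipment uses 136 of 136 (binding); crew uses 235 of 235 (binding).
Dual feasibility on the basic columns requires 2·y_equipment + 5·y_crew = 36.5, 5·y_equipment + 5·y_crew = 57.5.
Solving: y_equipment = 7, y_crew = 4.5.
Shadow price of crew = 4.5.

4.5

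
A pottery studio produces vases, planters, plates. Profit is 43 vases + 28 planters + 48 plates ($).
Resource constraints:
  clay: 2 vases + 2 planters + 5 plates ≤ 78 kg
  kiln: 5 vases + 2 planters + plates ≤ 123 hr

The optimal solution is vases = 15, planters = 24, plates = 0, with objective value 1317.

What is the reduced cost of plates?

-2

At the optimum: clay uses 78 of 78 (binding); kiln uses 123 of 123 (binding).
Dual feasibility on the basic columns requires 2·y_clay + 5·y_kiln = 43, 2·y_clay + 2·y_kiln = 28.
Solving: y_clay = 9, y_kiln = 5.
Reduced cost of plates: c₃ − yᵀa₃ = 48 − (9·5 + 5·1) = 48 − 50 = -2.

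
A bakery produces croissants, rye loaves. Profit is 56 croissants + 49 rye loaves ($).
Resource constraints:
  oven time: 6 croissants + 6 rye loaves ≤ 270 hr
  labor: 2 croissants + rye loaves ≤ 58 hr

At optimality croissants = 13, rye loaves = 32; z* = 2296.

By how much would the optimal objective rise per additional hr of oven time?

7

Both oven time and labor are binding at x*.
From A_Bᵀ y = c: 6·y_oven time + 2·y_labor = 56; 6·y_oven time + 1·y_labor = 49.
→ y_oven time = 7 and y_labor = 7.
Shadow price of oven time = 7.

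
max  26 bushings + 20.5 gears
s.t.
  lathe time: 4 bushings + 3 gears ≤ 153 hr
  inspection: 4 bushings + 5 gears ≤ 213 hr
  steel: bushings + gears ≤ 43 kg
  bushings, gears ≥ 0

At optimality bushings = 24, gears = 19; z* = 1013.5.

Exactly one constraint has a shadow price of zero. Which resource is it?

lathe time: 153/153 (binding)
inspection: 191/213 (slack 22)
steel: 43/43 (binding)
By complementary slackness, a constraint with positive slack has shadow price 0 → inspection.

inspection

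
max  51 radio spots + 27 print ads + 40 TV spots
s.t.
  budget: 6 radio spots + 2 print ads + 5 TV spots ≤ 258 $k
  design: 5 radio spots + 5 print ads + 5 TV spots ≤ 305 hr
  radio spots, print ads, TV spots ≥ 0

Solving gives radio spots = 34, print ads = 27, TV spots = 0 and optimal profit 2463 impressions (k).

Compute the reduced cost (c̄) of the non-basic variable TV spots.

-5

Both budget and design are binding at x*.
Dual feasibility on the basic columns requires 6·y_budget + 5·y_design = 51, 2·y_budget + 5·y_design = 27.
Solving: y_budget = 6, y_design = 3.
Reduced cost of TV spots: c₃ − yᵀa₃ = 40 − (6·5 + 3·5) = 40 − 45 = -5.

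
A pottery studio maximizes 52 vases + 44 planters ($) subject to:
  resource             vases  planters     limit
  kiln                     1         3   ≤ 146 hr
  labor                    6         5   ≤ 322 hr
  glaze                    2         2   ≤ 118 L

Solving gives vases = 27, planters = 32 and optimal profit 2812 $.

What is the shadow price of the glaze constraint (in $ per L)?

2

At the optimum: kiln uses 123 of 146 (slack = 23); labor uses 322 of 322 (binding); glaze uses 118 of 118 (binding).
Slack constraints have shadow price 0 (complementary slackness).
Dual feasibility on the basic columns requires 6·y_labor + 2·y_glaze = 52, 5·y_labor + 2·y_glaze = 44.
Solving: y_labor = 8, y_glaze = 2.
Shadow price of glaze = 2.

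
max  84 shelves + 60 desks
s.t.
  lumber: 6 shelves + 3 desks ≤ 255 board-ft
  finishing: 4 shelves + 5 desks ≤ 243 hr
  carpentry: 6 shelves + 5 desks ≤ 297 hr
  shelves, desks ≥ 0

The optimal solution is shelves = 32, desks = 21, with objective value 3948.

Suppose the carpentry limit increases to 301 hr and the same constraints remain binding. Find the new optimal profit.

3984

At the optimum: lumber uses 255 of 255 (binding); finishing uses 233 of 243 (slack = 10); carpentry uses 297 of 297 (binding).
Since finishing is not tight, its dual is 0.
From A_Bᵀ y = c: 6·y_lumber + 6·y_carpentry = 84; 3·y_lumber + 5·y_carpentry = 60.
Solving: y_lumber = 5, y_carpentry = 9.
Δz = y_carpentry·Δb = 9 × (4) = 36, so new z* = 3948 + 36 = 3984.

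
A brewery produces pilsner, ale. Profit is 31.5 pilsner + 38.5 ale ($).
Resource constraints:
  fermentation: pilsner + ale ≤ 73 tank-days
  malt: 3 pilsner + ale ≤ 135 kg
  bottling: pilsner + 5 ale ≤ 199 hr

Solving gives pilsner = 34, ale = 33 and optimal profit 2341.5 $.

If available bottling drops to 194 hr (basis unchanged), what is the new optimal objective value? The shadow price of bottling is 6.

Δb = -5, so new z* = 2341.5 + (6)·(-5) = 2341.5 − 30 = 2311.5.

2311.5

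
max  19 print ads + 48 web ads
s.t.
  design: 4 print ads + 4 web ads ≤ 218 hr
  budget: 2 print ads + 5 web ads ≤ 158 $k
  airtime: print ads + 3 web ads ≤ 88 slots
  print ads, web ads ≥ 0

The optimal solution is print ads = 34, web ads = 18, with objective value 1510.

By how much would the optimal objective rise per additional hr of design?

0

Check each constraint at x*: design 208/218 (slack 10); budget 158/158 (tight); airtime 88/88 (tight).
By complementary slackness, y = 0 for the non-binding constraint.
From A_Bᵀ y = c: 2·y_budget + 1·y_airtime = 19; 5·y_budget + 3·y_airtime = 48.
Solving: y_budget = 9, y_airtime = 1.
Shadow price of design = 0.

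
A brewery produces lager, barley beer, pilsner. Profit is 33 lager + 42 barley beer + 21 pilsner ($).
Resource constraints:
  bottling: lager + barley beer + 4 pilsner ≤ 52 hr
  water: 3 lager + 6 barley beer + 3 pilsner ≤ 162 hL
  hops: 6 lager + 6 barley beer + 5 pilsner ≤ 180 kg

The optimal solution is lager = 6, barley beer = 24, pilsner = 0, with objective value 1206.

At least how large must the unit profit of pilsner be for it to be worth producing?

Check each constraint at x*: bottling 30/52 (slack 22); water 162/162 (tight); hops 180/180 (tight).
Since bottling is not tight, its dual is 0.
Dual feasibility on the basic columns requires 3·y_water + 6·y_hops = 33, 6·y_water + 6·y_hops = 42.
Solving: y_water = 3, y_hops = 4.
pilsner enters the basis when its profit ≥ yᵀa₃ = 3·3 + 4·5 = 29.

29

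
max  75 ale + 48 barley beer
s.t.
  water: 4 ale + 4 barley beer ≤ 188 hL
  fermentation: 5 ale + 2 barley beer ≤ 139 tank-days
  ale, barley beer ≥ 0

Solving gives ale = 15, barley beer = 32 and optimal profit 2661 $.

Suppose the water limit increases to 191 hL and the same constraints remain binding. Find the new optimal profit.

Check each constraint at x*: water 188/188 (tight); fermentation 139/139 (tight).
The binding rows give the dual system: 4·y_water + 5·y_fermentation = 75 and 4·y_water + 2·y_fermentation = 48.
This yields shadow prices y_water = 7.5, y_fermentation = 9.
Δz = y_water·Δb = 7.5 × (3) = 22.5, so new z* = 2661 + 22.5 = 2683.5.

2683.5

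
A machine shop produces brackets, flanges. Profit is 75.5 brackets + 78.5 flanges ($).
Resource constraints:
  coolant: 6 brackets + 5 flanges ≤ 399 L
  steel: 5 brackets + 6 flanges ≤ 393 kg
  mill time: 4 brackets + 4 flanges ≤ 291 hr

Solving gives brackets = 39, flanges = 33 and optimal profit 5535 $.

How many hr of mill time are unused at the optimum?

mill time used = 4·39 + 4·33 = 288; slack = 291 − 288 = 3.

3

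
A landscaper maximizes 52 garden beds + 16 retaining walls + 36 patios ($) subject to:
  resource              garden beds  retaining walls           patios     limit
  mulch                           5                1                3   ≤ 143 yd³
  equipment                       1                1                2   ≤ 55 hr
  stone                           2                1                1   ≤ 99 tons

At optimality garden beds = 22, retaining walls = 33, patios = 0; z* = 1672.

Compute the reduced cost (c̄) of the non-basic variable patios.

-5

At the optimum: mulch uses 143 of 143 (binding); equipment uses 55 of 55 (binding); stone uses 77 of 99 (slack = 22).
By complementary slackness, y = 0 for the non-binding constraint.
Dual feasibility on the basic columns requires 5·y_mulch + 1·y_equipment = 52, 1·y_mulch + 1·y_equipment = 16.
This yields shadow prices y_mulch = 9, y_equipment = 7.
Reduced cost of patios: c₃ − yᵀa₃ = 36 − (9·3 + 7·2) = 36 − 41 = -5.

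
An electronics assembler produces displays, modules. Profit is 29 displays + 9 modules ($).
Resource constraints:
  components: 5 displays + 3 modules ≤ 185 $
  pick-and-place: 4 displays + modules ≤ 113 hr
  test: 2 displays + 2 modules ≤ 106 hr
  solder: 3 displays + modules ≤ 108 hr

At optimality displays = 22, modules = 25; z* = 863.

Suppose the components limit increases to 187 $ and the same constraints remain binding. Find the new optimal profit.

At the optimum: components uses 185 of 185 (binding); pick-and-place uses 113 of 113 (binding); test uses 94 of 106 (slack = 12); solder uses 91 of 108 (slack = 17).
Slack constraints have shadow price 0 (complementary slackness).
The binding rows give the dual system: 5·y_components + 4·y_pick-and-place = 29 and 3·y_components + 1·y_pick-and-place = 9.
Solving: y_components = 1, y_pick-and-place = 6.
Δz = y_components·Δb = 1 × (2) = 2, so new z* = 863 + 2 = 865.

865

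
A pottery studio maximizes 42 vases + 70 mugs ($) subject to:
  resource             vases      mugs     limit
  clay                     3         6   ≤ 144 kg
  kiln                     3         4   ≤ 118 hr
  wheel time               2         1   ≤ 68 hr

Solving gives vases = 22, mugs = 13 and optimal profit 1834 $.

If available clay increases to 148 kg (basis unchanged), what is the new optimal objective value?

1862

At the optimum: clay uses 144 of 144 (binding); kiln uses 118 of 118 (binding); wheel time uses 57 of 68 (slack = 11).
By complementary slackness, y = 0 for the non-binding constraint.
From A_Bᵀ y = c: 3·y_clay + 3·y_kiln = 42; 6·y_clay + 4·y_kiln = 70.
This yields shadow prices y_clay = 7, y_kiln = 7.
Δz = y_clay·Δb = 7 × (4) = 28, so new z* = 1834 + 28 = 1862.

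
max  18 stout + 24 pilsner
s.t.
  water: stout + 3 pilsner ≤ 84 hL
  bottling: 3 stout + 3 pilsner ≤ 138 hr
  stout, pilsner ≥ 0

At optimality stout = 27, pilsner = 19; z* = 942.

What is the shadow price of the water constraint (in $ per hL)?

3

At the optimum: water uses 84 of 84 (binding); bottling uses 138 of 138 (binding).
Dual feasibility on the basic columns requires 1·y_water + 3·y_bottling = 18, 3·y_water + 3·y_bottling = 24.
→ y_water = 3 and y_bottling = 5.
Shadow price of water = 3.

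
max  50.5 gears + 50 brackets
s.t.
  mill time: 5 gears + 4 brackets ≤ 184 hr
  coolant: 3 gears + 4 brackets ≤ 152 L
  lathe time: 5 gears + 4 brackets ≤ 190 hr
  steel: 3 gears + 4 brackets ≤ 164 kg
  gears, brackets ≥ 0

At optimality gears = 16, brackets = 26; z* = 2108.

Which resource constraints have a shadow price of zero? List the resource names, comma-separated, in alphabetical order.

mill time: 184/184 (binding)
coolant: 152/152 (binding)
lathe time: 184/190 (slack 6)
steel: 152/164 (slack 12)
By complementary slackness, a constraint with positive slack has shadow price 0 → lathe time, steel.

lathe time, steel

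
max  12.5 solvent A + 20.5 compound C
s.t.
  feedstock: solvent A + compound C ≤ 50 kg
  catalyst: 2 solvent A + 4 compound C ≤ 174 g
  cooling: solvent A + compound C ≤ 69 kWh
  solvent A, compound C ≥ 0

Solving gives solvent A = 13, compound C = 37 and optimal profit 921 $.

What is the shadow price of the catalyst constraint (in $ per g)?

4

At the optimum: feedstock uses 50 of 50 (binding); catalyst uses 174 of 174 (binding); cooling uses 50 of 69 (slack = 19).
Slack constraints have shadow price 0 (complementary slackness).
The binding rows give the dual system: 1·y_feedstock + 2·y_catalyst = 12.5 and 1·y_feedstock + 4·y_catalyst = 20.5.
→ y_feedstock = 4.5 and y_catalyst = 4.
Shadow price of catalyst = 4.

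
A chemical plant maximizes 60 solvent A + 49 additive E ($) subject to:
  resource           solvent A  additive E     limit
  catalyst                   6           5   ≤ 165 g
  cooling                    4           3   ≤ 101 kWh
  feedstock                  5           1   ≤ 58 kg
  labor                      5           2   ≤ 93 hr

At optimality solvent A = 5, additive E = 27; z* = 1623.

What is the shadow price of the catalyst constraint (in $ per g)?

Check each constraint at x*: catalyst 165/165 (tight); cooling 101/101 (tight); feedstock 52/58 (slack 6); labor 79/93 (slack 14).
By complementary slackness, y = 0 for the non-binding constraints.
From A_Bᵀ y = c: 6·y_catalyst + 4·y_cooling = 60; 5·y_catalyst + 3·y_cooling = 49.
Solving: y_catalyst = 8, y_cooling = 3.
Shadow price of catalyst = 8.

8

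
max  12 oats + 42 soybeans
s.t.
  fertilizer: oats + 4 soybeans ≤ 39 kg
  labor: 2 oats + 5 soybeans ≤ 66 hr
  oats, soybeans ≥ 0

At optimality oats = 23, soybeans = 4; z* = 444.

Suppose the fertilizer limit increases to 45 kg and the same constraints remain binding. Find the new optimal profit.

At the optimum: fertilizer uses 39 of 39 (binding); labor uses 66 of 66 (binding).
The binding rows give the dual system: 1·y_fertilizer + 2·y_labor = 12 and 4·y_fertilizer + 5·y_labor = 42.
This yields shadow prices y_fertilizer = 8, y_labor = 2.
Δz = y_fertilizer·Δb = 8 × (6) = 48, so new z* = 444 + 48 = 492.

492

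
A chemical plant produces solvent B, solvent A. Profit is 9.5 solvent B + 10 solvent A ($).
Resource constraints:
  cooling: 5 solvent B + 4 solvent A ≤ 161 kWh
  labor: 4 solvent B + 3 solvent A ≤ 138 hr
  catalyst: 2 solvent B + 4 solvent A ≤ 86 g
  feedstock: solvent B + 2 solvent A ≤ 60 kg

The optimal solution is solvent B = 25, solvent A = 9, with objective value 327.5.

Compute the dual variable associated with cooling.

At the optimum: cooling uses 161 of 161 (binding); labor uses 127 of 138 (slack = 11); catalyst uses 86 of 86 (binding); feedstock uses 43 of 60 (slack = 17).
Since labor, feedstock are not tight, their duals are 0.
The binding rows give the dual system: 5·y_cooling + 2·y_catalyst = 9.5 and 4·y_cooling + 4·y_catalyst = 10.
→ y_cooling = 1.5 and y_catalyst = 1.
Shadow price of cooling = 1.5.

1.5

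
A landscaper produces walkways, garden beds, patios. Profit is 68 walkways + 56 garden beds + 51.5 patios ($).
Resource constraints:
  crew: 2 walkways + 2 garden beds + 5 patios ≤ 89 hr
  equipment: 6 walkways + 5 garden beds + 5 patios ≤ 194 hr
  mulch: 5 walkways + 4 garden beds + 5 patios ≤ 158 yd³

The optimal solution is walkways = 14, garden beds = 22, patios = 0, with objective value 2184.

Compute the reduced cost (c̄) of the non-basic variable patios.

-8.5

Check each constraint at x*: crew 72/89 (slack 17); equipment 194/194 (tight); mulch 158/158 (tight).
Since crew is not tight, its dual is 0.
The binding rows give the dual system: 6·y_equipment + 5·y_mulch = 68 and 5·y_equipment + 4·y_mulch = 56.
This yields shadow prices y_equipment = 8, y_mulch = 4.
Reduced cost of patios: c₃ − yᵀa₃ = 51.5 − (8·5 + 4·5) = 51.5 − 60 = -8.5.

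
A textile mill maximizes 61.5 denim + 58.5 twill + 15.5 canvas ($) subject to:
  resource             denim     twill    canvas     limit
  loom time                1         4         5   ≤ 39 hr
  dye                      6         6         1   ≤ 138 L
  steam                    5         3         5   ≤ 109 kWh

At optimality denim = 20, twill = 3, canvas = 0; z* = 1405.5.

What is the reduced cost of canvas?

Check each constraint at x*: loom time 32/39 (slack 7); dye 138/138 (tight); steam 109/109 (tight).
Slack constraints have shadow price 0 (complementary slackness).
From A_Bᵀ y = c: 6·y_dye + 5·y_steam = 61.5; 6·y_dye + 3·y_steam = 58.5.
Solving: y_dye = 9, y_steam = 1.5.
Reduced cost of canvas: c₃ − yᵀa₃ = 15.5 − (9·1 + 1.5·5) = 15.5 − 16.5 = -1.

-1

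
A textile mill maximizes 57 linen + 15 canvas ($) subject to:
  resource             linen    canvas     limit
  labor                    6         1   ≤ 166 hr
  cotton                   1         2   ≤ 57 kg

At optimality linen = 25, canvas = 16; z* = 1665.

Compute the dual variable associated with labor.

At the optimum: labor uses 166 of 166 (binding); cotton uses 57 of 57 (binding).
The binding rows give the dual system: 6·y_labor + 1·y_cotton = 57 and 1·y_labor + 2·y_cotton = 15.
→ y_labor = 9 and y_cotton = 3.
Shadow price of labor = 9.

9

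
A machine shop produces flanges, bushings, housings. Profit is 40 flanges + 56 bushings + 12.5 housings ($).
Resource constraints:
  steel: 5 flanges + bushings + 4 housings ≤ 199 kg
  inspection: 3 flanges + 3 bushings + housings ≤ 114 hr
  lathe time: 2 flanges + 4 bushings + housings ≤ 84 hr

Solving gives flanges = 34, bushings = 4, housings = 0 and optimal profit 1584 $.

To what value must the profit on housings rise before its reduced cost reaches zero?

Check each constraint at x*: steel 174/199 (slack 25); inspection 114/114 (tight); lathe time 84/84 (tight).
Since steel is not tight, its dual is 0.
The binding rows give the dual system: 3·y_inspection + 2·y_lathe time = 40 and 3·y_inspection + 4·y_lathe time = 56.
This yields shadow prices y_inspection = 8, y_lathe time = 8.
housings enters the basis when its profit ≥ yᵀa₃ = 8·1 + 8·1 = 16.

16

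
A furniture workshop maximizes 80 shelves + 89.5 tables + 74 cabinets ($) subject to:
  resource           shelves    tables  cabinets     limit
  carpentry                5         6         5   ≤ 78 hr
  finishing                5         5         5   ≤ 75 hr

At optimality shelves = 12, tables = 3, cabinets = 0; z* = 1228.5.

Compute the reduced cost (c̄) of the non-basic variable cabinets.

-6

Both carpentry and finishing are binding at x*.
The binding rows give the dual system: 5·y_carpentry + 5·y_finishing = 80 and 6·y_carpentry + 5·y_finishing = 89.5.
→ y_carpentry = 9.5 and y_finishing = 6.5.
Reduced cost of cabinets: c₃ − yᵀa₃ = 74 − (9.5·5 + 6.5·5) = 74 − 80 = -6.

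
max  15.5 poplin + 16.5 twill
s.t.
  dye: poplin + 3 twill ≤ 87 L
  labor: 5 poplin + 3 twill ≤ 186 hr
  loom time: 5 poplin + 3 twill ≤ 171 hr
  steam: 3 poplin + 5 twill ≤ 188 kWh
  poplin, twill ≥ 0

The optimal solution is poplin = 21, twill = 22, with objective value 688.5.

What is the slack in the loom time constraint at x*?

loom time used = 5·21 + 3·22 = 171; slack = 171 − 171 = 0.

0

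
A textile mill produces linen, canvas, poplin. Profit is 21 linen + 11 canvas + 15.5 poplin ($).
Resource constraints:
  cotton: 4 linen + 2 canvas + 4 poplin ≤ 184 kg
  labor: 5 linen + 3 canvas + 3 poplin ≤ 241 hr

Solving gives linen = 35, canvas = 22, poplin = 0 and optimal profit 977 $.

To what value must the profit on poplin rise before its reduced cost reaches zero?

At the optimum: cotton uses 184 of 184 (binding); labor uses 241 of 241 (binding).
From A_Bᵀ y = c: 4·y_cotton + 5·y_labor = 21; 2·y_cotton + 3·y_labor = 11.
Solving: y_cotton = 4, y_labor = 1.
poplin enters the basis when its profit ≥ yᵀa₃ = 4·4 + 1·3 = 19.

19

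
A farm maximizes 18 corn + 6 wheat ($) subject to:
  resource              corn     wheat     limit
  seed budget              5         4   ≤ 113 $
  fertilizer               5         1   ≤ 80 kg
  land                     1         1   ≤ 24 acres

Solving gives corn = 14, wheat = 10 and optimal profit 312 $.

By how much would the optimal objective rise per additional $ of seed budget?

0

At the optimum: seed budget uses 110 of 113 (slack = 3); fertilizer uses 80 of 80 (binding); land uses 24 of 24 (binding).
Since seed budget is not tight, its dual is 0.
From A_Bᵀ y = c: 5·y_fertilizer + 1·y_land = 18; 1·y_fertilizer + 1·y_land = 6.
Solving: y_fertilizer = 3, y_land = 3.
Shadow price of seed budget = 0.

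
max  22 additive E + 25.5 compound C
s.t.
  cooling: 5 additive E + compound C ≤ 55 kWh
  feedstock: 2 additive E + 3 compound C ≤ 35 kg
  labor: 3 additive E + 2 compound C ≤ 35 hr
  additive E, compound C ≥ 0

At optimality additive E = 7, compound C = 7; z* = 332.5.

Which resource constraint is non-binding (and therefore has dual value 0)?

cooling: 42/55 (slack 13)
feedstock: 35/35 (binding)
labor: 35/35 (binding)
By complementary slackness, a constraint with positive slack has shadow price 0 → cooling.

cooling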